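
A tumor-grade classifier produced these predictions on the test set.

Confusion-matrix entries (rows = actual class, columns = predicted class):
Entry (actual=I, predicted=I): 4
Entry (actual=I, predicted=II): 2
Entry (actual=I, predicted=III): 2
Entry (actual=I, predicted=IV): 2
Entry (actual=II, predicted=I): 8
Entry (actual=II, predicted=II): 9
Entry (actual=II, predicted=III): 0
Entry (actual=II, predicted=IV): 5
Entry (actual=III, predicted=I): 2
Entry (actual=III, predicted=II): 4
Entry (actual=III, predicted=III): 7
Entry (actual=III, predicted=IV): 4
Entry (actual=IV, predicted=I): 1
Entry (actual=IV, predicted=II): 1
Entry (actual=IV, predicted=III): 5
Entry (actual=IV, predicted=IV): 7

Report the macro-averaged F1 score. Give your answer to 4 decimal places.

0.4207

Per-class F1 score (2·TP/(2·TP+FP+FN)):
  I: TP=4, FP=8+2+1=11, FN=2+2+2=6 → 8/25 = 0.32000
  II: TP=9, FP=2+4+1=7, FN=8+0+5=13 → 18/38 = 0.47368
  III: TP=7, FP=2+0+5=7, FN=2+4+4=10 → 14/31 = 0.45161
  IV: TP=7, FP=2+5+4=11, FN=1+1+5=7 → 14/32 = 0.43750
Macro-F1 score = mean = (0.32000 + 0.47368 + 0.45161 + 0.43750) / 4 = 0.4207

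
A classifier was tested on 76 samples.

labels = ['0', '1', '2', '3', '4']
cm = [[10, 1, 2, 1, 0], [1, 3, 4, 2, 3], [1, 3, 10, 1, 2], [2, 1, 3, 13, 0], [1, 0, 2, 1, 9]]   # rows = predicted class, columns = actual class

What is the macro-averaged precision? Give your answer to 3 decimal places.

Per-class precision (TP/(TP+FP)):
  0: TP=10, FP=1+2+1+0=4 → 10/14 = 0.7143
  1: TP=3, FP=1+4+2+3=10 → 3/13 = 0.2308
  2: TP=10, FP=1+3+1+2=7 → 10/17 = 0.5882
  3: TP=13, FP=2+1+3+0=6 → 13/19 = 0.6842
  4: TP=9, FP=1+0+2+1=4 → 9/13 = 0.6923
Macro-precision = mean = (0.7143 + 0.2308 + 0.5882 + 0.6842 + 0.6923) / 5 = 0.582

0.582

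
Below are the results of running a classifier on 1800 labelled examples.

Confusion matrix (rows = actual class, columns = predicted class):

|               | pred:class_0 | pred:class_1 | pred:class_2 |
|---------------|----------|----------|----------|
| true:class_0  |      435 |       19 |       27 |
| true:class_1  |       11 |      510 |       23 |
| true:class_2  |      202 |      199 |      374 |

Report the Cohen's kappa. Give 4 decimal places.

Observed agreement pₒ = trace/N = 1319/1800 = 0.73278
Expected agreement pₑ = Σ (rowᵢ·colᵢ)/N² = (481·648 + 544·728 + 775·424)/1800² = 0.31985
κ = (pₒ − pₑ)/(1 − pₑ) = (0.73278 − 0.31985)/(1 − 0.31985) = 0.6071

0.6071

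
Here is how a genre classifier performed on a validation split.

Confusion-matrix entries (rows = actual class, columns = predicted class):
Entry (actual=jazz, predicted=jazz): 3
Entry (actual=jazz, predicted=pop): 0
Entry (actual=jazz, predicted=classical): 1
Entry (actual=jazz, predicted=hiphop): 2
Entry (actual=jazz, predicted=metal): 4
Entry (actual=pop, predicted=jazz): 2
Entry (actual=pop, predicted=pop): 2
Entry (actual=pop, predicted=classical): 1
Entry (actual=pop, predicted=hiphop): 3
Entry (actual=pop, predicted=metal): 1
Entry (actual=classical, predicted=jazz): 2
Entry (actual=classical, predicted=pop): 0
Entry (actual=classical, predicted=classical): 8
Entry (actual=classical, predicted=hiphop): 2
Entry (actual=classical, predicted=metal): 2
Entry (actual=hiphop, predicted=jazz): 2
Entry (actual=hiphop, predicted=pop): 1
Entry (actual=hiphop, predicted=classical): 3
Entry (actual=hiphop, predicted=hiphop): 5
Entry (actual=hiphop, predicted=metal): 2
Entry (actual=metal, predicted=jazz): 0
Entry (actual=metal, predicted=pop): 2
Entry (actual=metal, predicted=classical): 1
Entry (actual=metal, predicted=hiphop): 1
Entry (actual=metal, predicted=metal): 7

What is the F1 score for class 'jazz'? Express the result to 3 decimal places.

One-vs-rest for 'jazz': TP = diagonal; FP = other classes predicted 'jazz'; FN = 'jazz' predicted as other.
F1 score = 2·TP/(2·TP+FP+FN).
jazz: TP=3, FP=2+2+2+0=6, FN=0+1+2+4=7 → 6/19 = 0.3158

0.316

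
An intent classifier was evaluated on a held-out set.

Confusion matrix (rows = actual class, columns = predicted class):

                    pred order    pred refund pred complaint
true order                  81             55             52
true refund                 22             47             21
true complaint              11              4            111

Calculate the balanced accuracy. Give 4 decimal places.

0.6113

Balanced accuracy = mean of per-class recall.
  order: recall = 81/188 = 0.43085
  refund: recall = 47/90 = 0.52222
  complaint: recall = 111/126 = 0.88095
Mean = (0.43085 + 0.52222 + 0.88095) / 3 = 0.6113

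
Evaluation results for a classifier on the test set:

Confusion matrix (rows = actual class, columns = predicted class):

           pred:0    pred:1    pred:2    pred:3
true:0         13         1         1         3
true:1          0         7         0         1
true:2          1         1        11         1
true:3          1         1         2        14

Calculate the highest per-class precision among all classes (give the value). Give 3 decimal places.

Per-class precision (TP/(TP+FP)):
  0: TP=13, FP=0+1+1=2 → 13/15 = 0.8667
  1: TP=7, FP=1+1+1=3 → 7/10 = 0.7000
  2: TP=11, FP=1+0+2=3 → 11/14 = 0.7857
  3: TP=14, FP=3+1+1=5 → 14/19 = 0.7368
Highest is class '0' with precision = 0.867.

0.867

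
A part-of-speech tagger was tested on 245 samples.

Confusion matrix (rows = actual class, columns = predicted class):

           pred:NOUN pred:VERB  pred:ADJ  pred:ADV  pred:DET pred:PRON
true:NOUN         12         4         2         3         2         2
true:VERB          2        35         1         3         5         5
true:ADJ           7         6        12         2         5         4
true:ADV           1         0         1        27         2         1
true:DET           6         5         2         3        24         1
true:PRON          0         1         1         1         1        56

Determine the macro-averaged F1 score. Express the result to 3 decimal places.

0.634

Per-class F1 score (2·TP/(2·TP+FP+FN)):
  NOUN: TP=12, FP=2+7+1+6+0=16, FN=4+2+3+2+2=13 → 24/53 = 0.4528
  VERB: TP=35, FP=4+6+0+5+1=16, FN=2+1+3+5+5=16 → 70/102 = 0.6863
  ADJ: TP=12, FP=2+1+1+2+1=7, FN=7+6+2+5+4=24 → 24/55 = 0.4364
  ADV: TP=27, FP=3+3+2+3+1=12, FN=1+0+1+2+1=5 → 54/71 = 0.7606
  DET: TP=24, FP=2+5+5+2+1=15, FN=6+5+2+3+1=17 → 48/80 = 0.6000
  PRON: TP=56, FP=2+5+4+1+1=13, FN=0+1+1+1+1=4 → 112/129 = 0.8682
Macro-F1 score = mean = (0.4528 + 0.6863 + 0.4364 + 0.7606 + 0.6000 + 0.8682) / 6 = 0.634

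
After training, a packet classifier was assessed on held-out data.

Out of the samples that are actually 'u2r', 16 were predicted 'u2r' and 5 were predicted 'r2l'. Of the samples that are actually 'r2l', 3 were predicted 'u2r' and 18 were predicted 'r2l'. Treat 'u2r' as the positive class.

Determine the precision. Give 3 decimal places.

Precision = TP/(TP+FP) = 16/(16+3) = 16/19 = 0.842

0.842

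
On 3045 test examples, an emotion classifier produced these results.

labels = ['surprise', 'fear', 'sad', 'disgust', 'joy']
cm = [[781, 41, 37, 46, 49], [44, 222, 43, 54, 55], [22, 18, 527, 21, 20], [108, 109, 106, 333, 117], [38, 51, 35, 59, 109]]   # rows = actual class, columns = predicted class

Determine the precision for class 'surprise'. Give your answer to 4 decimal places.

0.7865

One-vs-rest for 'surprise': TP = diagonal; FP = other classes predicted 'surprise'; FN = 'surprise' predicted as other.
precision = TP/(TP+FP).
surprise: TP=781, FP=44+22+108+38=212 → 781/993 = 0.78651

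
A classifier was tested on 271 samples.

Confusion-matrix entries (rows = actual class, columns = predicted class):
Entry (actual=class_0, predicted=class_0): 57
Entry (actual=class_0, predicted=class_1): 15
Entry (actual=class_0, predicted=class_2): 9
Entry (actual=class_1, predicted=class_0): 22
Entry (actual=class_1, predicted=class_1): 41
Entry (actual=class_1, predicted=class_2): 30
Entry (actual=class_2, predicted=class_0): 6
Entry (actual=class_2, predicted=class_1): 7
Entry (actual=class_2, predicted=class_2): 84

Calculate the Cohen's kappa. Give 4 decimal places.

Observed agreement pₒ = trace/N = 182/271 = 0.67159
Expected agreement pₑ = Σ (rowᵢ·colᵢ)/N² = (81·85 + 93·63 + 97·123)/271² = 0.33598
κ = (pₒ − pₑ)/(1 − pₑ) = (0.67159 − 0.33598)/(1 − 0.33598) = 0.5054

0.5054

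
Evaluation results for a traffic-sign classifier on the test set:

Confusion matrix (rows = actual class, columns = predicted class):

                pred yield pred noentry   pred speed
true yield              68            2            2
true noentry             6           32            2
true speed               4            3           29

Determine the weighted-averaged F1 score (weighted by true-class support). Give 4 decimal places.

0.8702

Per-class F1 score (2·TP/(2·TP+FP+FN)):
  yield: TP=68, FP=6+4=10, FN=2+2=4 → 136/150 = 0.90667
  noentry: TP=32, FP=2+3=5, FN=6+2=8 → 64/77 = 0.83117
  speed: TP=29, FP=2+2=4, FN=4+3=7 → 58/69 = 0.84058
Weighted-F1 score = Σ (supportᵢ/N)·F1 scoreᵢ with N=148: (72/148)·0.90667 + (40/148)·0.83117 + (36/148)·0.84058 = 0.8702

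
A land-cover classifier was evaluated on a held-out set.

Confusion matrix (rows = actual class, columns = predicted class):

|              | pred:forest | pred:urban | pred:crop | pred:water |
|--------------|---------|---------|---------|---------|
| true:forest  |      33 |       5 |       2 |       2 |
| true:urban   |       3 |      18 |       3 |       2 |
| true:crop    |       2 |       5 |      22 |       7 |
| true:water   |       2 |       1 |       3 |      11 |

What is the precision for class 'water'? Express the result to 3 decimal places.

One-vs-rest for 'water': TP = diagonal; FP = other classes predicted 'water'; FN = 'water' predicted as other.
precision = TP/(TP+FP).
water: TP=11, FP=2+2+7=11 → 11/22 = 0.5000

0.500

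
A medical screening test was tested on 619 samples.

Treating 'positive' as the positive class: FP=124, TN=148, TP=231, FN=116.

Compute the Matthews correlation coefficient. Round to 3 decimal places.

MCC = (TP·TN − FP·FN) / √((TP+FP)(TP+FN)(TN+FP)(TN+FN))
Numerator = 231·148 − 124·116 = 19804
Denominator = √(355·347·272·264) = √8845668480 = 94051.4140
MCC = 19804 / 94051.4140 = 0.211

0.211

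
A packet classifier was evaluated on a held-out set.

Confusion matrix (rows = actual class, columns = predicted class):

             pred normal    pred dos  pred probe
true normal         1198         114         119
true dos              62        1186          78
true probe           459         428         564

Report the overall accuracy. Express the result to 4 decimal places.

Accuracy = trace / total = (1198+1186+564=2948) / 4208 = 2948/4208 = 0.7006

0.7006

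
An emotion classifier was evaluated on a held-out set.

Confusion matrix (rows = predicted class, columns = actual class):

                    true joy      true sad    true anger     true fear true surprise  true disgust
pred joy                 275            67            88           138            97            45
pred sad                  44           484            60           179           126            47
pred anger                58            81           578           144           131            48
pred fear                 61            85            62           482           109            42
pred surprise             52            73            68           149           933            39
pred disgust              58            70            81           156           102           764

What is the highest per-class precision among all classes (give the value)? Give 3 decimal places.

0.710

Per-class precision (TP/(TP+FP)):
  joy: TP=275, FP=67+88+138+97+45=435 → 275/710 = 0.3873
  sad: TP=484, FP=44+60+179+126+47=456 → 484/940 = 0.5149
  anger: TP=578, FP=58+81+144+131+48=462 → 578/1040 = 0.5558
  fear: TP=482, FP=61+85+62+109+42=359 → 482/841 = 0.5731
  surprise: TP=933, FP=52+73+68+149+39=381 → 933/1314 = 0.7100
  disgust: TP=764, FP=58+70+81+156+102=467 → 764/1231 = 0.6206
Highest is class 'surprise' with precision = 0.710.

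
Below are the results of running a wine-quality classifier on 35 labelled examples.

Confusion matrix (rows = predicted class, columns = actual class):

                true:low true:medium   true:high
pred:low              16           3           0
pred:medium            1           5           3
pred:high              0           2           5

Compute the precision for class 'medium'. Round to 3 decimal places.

Take TP from the diagonal, FP from the rest of the 'medium' prediction marginal, FN from the rest of the 'medium' actual marginal.
precision = TP/(TP+FP).
medium: TP=5, FP=1+3=4 → 5/9 = 0.5556

0.556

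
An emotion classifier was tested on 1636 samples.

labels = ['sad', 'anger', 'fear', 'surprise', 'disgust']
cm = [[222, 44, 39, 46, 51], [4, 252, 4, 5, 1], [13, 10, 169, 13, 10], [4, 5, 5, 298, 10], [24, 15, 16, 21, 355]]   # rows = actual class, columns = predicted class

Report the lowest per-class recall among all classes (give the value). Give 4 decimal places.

0.5522

Per-class recall (TP/(TP+FN)):
  sad: TP=222, FN=44+39+46+51=180 → 222/402 = 0.55224
  anger: TP=252, FN=4+4+5+1=14 → 252/266 = 0.94737
  fear: TP=169, FN=13+10+13+10=46 → 169/215 = 0.78605
  surprise: TP=298, FN=4+5+5+10=24 → 298/322 = 0.92547
  disgust: TP=355, FN=24+15+16+21=76 → 355/431 = 0.82367
Lowest is class 'sad' with recall = 0.5522.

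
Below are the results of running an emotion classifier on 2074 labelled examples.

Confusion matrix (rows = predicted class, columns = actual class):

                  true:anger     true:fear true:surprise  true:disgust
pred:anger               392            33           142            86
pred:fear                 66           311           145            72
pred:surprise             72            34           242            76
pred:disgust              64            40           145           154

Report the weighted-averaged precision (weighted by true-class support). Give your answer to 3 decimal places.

Per-class precision (TP/(TP+FP)):
  anger: TP=392, FP=33+142+86=261 → 392/653 = 0.6003
  fear: TP=311, FP=66+145+72=283 → 311/594 = 0.5236
  surprise: TP=242, FP=72+34+76=182 → 242/424 = 0.5708
  disgust: TP=154, FP=64+40+145=249 → 154/403 = 0.3821
Weighted-precision = Σ (supportᵢ/N)·precisionᵢ with N=2074: (594/2074)·0.6003 + (418/2074)·0.5236 + (674/2074)·0.5708 + (388/2074)·0.3821 = 0.534

0.534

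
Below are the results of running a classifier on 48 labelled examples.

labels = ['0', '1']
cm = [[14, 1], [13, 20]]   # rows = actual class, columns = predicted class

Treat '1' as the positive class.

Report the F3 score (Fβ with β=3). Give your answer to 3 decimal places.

Fβ = (1+β²)·TP / ((1+β²)·TP + β²·FN + FP), with β²=9
= 10·20 / (10·20 + 9·13 + 1) = 0.629

0.629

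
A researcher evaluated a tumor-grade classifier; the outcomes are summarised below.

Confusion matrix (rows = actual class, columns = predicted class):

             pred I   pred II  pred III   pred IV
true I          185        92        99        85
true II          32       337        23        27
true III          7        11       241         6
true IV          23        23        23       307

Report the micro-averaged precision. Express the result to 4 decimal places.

Micro-averaging pools counts across classes: ΣTP=1070, ΣFP=451, ΣFN=451.
Micro-precision = TP/(TP+FP) on pooled counts = 0.7035 (equals overall accuracy in single-label multiclass).

0.7035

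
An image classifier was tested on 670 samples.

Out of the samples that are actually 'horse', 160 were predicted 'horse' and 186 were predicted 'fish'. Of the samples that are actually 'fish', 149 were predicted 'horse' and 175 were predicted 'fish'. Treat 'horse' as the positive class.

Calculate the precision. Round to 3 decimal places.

Precision = TP/(TP+FP) = 160/(160+149) = 160/309 = 0.518

0.518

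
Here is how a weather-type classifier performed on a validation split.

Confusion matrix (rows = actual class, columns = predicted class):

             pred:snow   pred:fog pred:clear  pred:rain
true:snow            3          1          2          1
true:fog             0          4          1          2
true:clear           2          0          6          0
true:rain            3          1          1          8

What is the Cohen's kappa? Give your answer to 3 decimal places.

0.458

Observed agreement pₒ = trace/N = 21/35 = 0.6000
Expected agreement pₑ = Σ (rowᵢ·colᵢ)/N² = (7·8 + 7·6 + 8·10 + 13·11)/35² = 0.2620
κ = (pₒ − pₑ)/(1 − pₑ) = (0.6000 − 0.2620)/(1 − 0.2620) = 0.458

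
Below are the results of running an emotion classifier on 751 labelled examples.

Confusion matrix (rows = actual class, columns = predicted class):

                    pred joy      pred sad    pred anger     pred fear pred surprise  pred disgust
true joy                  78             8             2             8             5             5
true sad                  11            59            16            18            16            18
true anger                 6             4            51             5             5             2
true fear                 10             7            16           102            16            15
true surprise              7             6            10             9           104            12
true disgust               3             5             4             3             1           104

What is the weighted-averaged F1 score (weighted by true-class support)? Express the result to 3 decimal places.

Per-class F1 score (2·TP/(2·TP+FP+FN)):
  joy: TP=78, FP=11+6+10+7+3=37, FN=8+2+8+5+5=28 → 156/221 = 0.7059
  sad: TP=59, FP=8+4+7+6+5=30, FN=11+16+18+16+18=79 → 118/227 = 0.5198
  anger: TP=51, FP=2+16+16+10+4=48, FN=6+4+5+5+2=22 → 102/172 = 0.5930
  fear: TP=102, FP=8+18+5+9+3=43, FN=10+7+16+16+15=64 → 204/311 = 0.6559
  surprise: TP=104, FP=5+16+5+16+1=43, FN=7+6+10+9+12=44 → 208/295 = 0.7051
  disgust: TP=104, FP=5+18+2+15+12=52, FN=3+5+4+3+1=16 → 208/276 = 0.7536
Weighted-F1 score = Σ (supportᵢ/N)·F1 scoreᵢ with N=751: (106/751)·0.7059 + (138/751)·0.5198 + (73/751)·0.5930 + (166/751)·0.6559 + (148/751)·0.7051 + (120/751)·0.7536 = 0.657

0.657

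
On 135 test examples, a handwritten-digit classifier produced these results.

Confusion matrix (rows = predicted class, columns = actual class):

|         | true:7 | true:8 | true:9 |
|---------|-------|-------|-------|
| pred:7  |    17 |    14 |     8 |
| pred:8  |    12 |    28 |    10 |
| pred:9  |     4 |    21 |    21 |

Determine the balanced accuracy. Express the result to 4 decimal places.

Balanced accuracy = mean of per-class recall.
  7: recall = 17/33 = 0.51515
  8: recall = 28/63 = 0.44444
  9: recall = 21/39 = 0.53846
Mean = (0.51515 + 0.44444 + 0.53846) / 3 = 0.4994

0.4994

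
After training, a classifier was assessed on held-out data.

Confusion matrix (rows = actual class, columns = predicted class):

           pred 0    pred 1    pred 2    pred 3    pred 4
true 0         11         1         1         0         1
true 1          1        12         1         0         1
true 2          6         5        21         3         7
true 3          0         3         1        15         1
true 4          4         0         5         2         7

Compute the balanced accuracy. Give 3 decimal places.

Balanced accuracy = mean of per-class recall.
  0: recall = 11/14 = 0.7857
  1: recall = 12/15 = 0.8000
  2: recall = 21/42 = 0.5000
  3: recall = 15/20 = 0.7500
  4: recall = 7/18 = 0.3889
Mean = (0.7857 + 0.8000 + 0.5000 + 0.7500 + 0.3889) / 5 = 0.645

0.645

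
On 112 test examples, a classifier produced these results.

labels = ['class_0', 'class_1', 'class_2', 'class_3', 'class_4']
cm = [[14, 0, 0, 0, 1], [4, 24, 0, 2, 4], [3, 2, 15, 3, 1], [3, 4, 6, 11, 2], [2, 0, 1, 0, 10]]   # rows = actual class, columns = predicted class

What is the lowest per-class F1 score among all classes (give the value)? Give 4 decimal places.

0.5238

Per-class F1 score (2·TP/(2·TP+FP+FN)):
  class_0: TP=14, FP=4+3+3+2=12, FN=0+0+0+1=1 → 28/41 = 0.68293
  class_1: TP=24, FP=0+2+4+0=6, FN=4+0+2+4=10 → 48/64 = 0.75000
  class_2: TP=15, FP=0+0+6+1=7, FN=3+2+3+1=9 → 30/46 = 0.65217
  class_3: TP=11, FP=0+2+3+0=5, FN=3+4+6+2=15 → 22/42 = 0.52381
  class_4: TP=10, FP=1+4+1+2=8, FN=2+0+1+0=3 → 20/31 = 0.64516
Lowest is class 'class_3' with F1 score = 0.5238.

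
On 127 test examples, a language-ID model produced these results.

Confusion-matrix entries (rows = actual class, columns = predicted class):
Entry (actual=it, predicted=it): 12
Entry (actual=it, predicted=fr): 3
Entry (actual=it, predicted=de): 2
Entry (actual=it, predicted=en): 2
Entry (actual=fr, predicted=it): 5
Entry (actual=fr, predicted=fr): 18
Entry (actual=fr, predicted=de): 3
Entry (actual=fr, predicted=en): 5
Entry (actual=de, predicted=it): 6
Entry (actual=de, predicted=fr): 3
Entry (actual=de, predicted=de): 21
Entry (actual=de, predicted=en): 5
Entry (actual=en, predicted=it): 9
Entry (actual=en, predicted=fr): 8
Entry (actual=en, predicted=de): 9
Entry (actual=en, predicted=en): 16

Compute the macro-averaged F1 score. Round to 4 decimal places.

0.5248

Per-class F1 score (2·TP/(2·TP+FP+FN)):
  it: TP=12, FP=5+6+9=20, FN=3+2+2=7 → 24/51 = 0.47059
  fr: TP=18, FP=3+3+8=14, FN=5+3+5=13 → 36/63 = 0.57143
  de: TP=21, FP=2+3+9=14, FN=6+3+5=14 → 42/70 = 0.60000
  en: TP=16, FP=2+5+5=12, FN=9+8+9=26 → 32/70 = 0.45714
Macro-F1 score = mean = (0.47059 + 0.57143 + 0.60000 + 0.45714) / 4 = 0.5248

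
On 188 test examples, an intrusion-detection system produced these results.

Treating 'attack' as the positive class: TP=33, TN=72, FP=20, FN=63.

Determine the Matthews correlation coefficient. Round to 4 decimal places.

0.1404

MCC = (TP·TN − FP·FN) / √((TP+FP)(TP+FN)(TN+FP)(TN+FN))
Numerator = 33·72 − 20·63 = 1116
Denominator = √(53·96·92·135) = √63192960 = 7949.4000
MCC = 1116 / 7949.4000 = 0.1404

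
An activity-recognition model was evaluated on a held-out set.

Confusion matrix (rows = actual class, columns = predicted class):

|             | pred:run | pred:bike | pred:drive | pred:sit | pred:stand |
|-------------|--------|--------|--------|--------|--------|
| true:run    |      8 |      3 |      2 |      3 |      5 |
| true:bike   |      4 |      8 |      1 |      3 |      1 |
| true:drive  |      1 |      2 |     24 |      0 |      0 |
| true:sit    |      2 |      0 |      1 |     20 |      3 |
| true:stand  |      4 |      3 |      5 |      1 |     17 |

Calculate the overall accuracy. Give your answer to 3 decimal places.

0.636

Accuracy = trace / total = (8+8+24+20+17=77) / 121 = 77/121 = 0.636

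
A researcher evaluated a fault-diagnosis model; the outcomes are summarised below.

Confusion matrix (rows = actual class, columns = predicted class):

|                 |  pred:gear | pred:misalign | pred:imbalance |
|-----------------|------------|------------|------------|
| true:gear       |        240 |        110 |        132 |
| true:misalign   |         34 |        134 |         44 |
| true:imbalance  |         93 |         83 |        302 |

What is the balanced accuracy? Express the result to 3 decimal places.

0.587

Balanced accuracy = mean of per-class recall.
  gear: recall = 240/482 = 0.4979
  misalign: recall = 134/212 = 0.6321
  imbalance: recall = 302/478 = 0.6318
Mean = (0.4979 + 0.6321 + 0.6318) / 3 = 0.587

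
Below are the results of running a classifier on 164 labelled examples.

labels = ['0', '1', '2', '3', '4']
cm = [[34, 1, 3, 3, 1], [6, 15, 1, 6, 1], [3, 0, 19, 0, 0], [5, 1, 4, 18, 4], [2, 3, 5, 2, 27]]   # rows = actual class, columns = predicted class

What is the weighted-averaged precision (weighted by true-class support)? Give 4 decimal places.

Per-class precision (TP/(TP+FP)):
  0: TP=34, FP=6+3+5+2=16 → 34/50 = 0.68000
  1: TP=15, FP=1+0+1+3=5 → 15/20 = 0.75000
  2: TP=19, FP=3+1+4+5=13 → 19/32 = 0.59375
  3: TP=18, FP=3+6+0+2=11 → 18/29 = 0.62069
  4: TP=27, FP=1+1+0+4=6 → 27/33 = 0.81818
Weighted-precision = Σ (supportᵢ/N)·precisionᵢ with N=164: (42/164)·0.68000 + (29/164)·0.75000 + (22/164)·0.59375 + (32/164)·0.62069 + (39/164)·0.81818 = 0.7021

0.7021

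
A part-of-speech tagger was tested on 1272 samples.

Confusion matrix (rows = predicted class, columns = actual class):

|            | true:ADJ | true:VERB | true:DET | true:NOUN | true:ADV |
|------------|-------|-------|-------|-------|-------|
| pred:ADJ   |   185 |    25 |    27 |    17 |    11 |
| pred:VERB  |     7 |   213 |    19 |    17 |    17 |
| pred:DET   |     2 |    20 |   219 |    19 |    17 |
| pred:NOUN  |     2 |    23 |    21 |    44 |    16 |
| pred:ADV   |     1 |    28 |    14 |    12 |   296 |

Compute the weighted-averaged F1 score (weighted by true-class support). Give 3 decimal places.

0.751

Per-class F1 score (2·TP/(2·TP+FP+FN)):
  ADJ: TP=185, FP=25+27+17+11=80, FN=7+2+2+1=12 → 370/462 = 0.8009
  VERB: TP=213, FP=7+19+17+17=60, FN=25+20+23+28=96 → 426/582 = 0.7320
  DET: TP=219, FP=2+20+19+17=58, FN=27+19+21+14=81 → 438/577 = 0.7591
  NOUN: TP=44, FP=2+23+21+16=62, FN=17+17+19+12=65 → 88/215 = 0.4093
  ADV: TP=296, FP=1+28+14+12=55, FN=11+17+17+16=61 → 592/708 = 0.8362
Weighted-F1 score = Σ (supportᵢ/N)·F1 scoreᵢ with N=1272: (197/1272)·0.8009 + (309/1272)·0.7320 + (300/1272)·0.7591 + (109/1272)·0.4093 + (357/1272)·0.8362 = 0.751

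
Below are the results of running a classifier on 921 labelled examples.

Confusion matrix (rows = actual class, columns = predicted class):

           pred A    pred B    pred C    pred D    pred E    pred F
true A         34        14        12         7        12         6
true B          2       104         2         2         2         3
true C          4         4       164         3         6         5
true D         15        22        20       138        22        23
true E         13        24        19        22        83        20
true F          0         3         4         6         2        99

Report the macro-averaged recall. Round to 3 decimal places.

Per-class recall (TP/(TP+FN)):
  A: TP=34, FN=14+12+7+12+6=51 → 34/85 = 0.4000
  B: TP=104, FN=2+2+2+2+3=11 → 104/115 = 0.9043
  C: TP=164, FN=4+4+3+6+5=22 → 164/186 = 0.8817
  D: TP=138, FN=15+22+20+22+23=102 → 138/240 = 0.5750
  E: TP=83, FN=13+24+19+22+20=98 → 83/181 = 0.4586
  F: TP=99, FN=0+3+4+6+2=15 → 99/114 = 0.8684
Macro-recall = mean = (0.4000 + 0.9043 + 0.8817 + 0.5750 + 0.4586 + 0.8684) / 6 = 0.681

0.681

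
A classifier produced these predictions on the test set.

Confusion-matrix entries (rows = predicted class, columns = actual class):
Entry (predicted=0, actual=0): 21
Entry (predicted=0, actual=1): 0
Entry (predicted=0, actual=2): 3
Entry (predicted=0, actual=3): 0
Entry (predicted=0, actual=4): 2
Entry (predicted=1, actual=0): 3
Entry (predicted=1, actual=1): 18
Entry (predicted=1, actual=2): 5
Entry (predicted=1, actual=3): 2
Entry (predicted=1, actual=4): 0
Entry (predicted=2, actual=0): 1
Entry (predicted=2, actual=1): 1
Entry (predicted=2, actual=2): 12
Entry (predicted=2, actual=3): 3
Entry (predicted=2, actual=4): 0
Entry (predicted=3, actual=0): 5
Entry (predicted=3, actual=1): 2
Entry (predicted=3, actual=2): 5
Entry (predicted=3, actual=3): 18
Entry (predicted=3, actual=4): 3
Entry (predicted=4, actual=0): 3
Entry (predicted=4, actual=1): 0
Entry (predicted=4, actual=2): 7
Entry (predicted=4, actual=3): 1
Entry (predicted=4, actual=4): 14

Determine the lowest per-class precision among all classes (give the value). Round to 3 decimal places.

Per-class precision (TP/(TP+FP)):
  0: TP=21, FP=0+3+0+2=5 → 21/26 = 0.8077
  1: TP=18, FP=3+5+2+0=10 → 18/28 = 0.6429
  2: TP=12, FP=1+1+3+0=5 → 12/17 = 0.7059
  3: TP=18, FP=5+2+5+3=15 → 18/33 = 0.5455
  4: TP=14, FP=3+0+7+1=11 → 14/25 = 0.5600
Lowest is class '3' with precision = 0.545.

0.545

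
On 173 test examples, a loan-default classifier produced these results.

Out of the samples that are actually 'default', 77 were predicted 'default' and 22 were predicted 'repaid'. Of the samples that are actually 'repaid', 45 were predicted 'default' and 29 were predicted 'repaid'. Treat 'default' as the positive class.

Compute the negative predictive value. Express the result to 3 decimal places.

0.569

NPV = TN/(TN+FN) = 29/(29+22) = 0.569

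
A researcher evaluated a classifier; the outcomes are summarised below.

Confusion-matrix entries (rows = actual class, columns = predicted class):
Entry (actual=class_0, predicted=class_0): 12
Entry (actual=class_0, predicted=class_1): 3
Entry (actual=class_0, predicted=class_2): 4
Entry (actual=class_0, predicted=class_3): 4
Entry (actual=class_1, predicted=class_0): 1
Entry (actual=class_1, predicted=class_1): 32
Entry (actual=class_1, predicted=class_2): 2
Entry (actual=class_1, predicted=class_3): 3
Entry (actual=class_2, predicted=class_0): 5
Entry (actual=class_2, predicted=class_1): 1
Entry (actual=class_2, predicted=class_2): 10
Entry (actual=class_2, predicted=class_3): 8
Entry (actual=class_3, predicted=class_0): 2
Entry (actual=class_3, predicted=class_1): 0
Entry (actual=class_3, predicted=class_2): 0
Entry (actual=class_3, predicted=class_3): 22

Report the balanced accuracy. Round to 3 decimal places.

0.674

Balanced accuracy = mean of per-class recall.
  class_0: recall = 12/23 = 0.5217
  class_1: recall = 32/38 = 0.8421
  class_2: recall = 10/24 = 0.4167
  class_3: recall = 22/24 = 0.9167
Mean = (0.5217 + 0.8421 + 0.4167 + 0.9167) / 4 = 0.674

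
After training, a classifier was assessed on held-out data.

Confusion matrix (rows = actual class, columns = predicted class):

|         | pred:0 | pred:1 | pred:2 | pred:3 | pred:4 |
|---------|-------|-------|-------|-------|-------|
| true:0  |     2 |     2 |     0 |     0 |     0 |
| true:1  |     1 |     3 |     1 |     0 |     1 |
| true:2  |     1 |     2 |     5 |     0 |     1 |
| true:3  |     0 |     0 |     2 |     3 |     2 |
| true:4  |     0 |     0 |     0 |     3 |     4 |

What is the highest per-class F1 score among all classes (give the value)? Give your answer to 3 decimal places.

Per-class F1 score (2·TP/(2·TP+FP+FN)):
  0: TP=2, FP=1+1+0+0=2, FN=2+0+0+0=2 → 4/8 = 0.5000
  1: TP=3, FP=2+2+0+0=4, FN=1+1+0+1=3 → 6/13 = 0.4615
  2: TP=5, FP=0+1+2+0=3, FN=1+2+0+1=4 → 10/17 = 0.5882
  3: TP=3, FP=0+0+0+3=3, FN=0+0+2+2=4 → 6/13 = 0.4615
  4: TP=4, FP=0+1+1+2=4, FN=0+0+0+3=3 → 8/15 = 0.5333
Highest is class '2' with F1 score = 0.588.

0.588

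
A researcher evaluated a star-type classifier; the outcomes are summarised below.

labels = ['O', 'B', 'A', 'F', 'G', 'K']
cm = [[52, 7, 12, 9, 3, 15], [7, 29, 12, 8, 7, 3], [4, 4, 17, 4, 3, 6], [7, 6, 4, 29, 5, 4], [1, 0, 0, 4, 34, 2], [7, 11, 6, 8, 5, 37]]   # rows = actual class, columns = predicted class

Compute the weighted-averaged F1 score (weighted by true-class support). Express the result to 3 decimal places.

0.533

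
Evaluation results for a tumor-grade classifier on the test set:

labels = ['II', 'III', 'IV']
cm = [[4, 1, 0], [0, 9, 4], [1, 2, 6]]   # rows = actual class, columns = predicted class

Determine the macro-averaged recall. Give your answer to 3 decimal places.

Per-class recall (TP/(TP+FN)):
  II: TP=4, FN=1+0=1 → 4/5 = 0.8000
  III: TP=9, FN=0+4=4 → 9/13 = 0.6923
  IV: TP=6, FN=1+2=3 → 6/9 = 0.6667
Macro-recall = mean = (0.8000 + 0.6923 + 0.6667) / 3 = 0.720

0.720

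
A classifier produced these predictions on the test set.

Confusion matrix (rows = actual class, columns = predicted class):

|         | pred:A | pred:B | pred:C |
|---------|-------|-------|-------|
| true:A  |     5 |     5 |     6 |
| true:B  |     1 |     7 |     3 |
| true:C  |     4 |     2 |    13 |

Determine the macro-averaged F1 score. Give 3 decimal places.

0.526

Per-class F1 score (2·TP/(2·TP+FP+FN)):
  A: TP=5, FP=1+4=5, FN=5+6=11 → 10/26 = 0.3846
  B: TP=7, FP=5+2=7, FN=1+3=4 → 14/25 = 0.5600
  C: TP=13, FP=6+3=9, FN=4+2=6 → 26/41 = 0.6341
Macro-F1 score = mean = (0.3846 + 0.5600 + 0.6341) / 3 = 0.526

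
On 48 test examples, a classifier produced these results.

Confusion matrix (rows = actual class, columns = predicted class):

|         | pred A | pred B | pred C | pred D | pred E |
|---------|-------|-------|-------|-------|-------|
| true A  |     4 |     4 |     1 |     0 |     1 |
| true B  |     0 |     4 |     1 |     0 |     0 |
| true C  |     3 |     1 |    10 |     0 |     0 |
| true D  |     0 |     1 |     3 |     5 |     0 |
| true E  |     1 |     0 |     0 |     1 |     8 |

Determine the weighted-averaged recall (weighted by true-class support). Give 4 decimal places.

0.6458

Per-class recall (TP/(TP+FN)):
  A: TP=4, FN=4+1+0+1=6 → 4/10 = 0.40000
  B: TP=4, FN=0+1+0+0=1 → 4/5 = 0.80000
  C: TP=10, FN=3+1+0+0=4 → 10/14 = 0.71429
  D: TP=5, FN=0+1+3+0=4 → 5/9 = 0.55556
  E: TP=8, FN=1+0+0+1=2 → 8/10 = 0.80000
Weighted-recall = Σ (supportᵢ/N)·recallᵢ with N=48: (10/48)·0.40000 + (5/48)·0.80000 + (14/48)·0.71429 + (9/48)·0.55556 + (10/48)·0.80000 = 0.6458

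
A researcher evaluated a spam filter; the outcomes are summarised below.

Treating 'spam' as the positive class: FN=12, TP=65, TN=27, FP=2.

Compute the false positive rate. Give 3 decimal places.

FPR = FP/(FP+TN) = 2/(2+27) = 0.069

0.069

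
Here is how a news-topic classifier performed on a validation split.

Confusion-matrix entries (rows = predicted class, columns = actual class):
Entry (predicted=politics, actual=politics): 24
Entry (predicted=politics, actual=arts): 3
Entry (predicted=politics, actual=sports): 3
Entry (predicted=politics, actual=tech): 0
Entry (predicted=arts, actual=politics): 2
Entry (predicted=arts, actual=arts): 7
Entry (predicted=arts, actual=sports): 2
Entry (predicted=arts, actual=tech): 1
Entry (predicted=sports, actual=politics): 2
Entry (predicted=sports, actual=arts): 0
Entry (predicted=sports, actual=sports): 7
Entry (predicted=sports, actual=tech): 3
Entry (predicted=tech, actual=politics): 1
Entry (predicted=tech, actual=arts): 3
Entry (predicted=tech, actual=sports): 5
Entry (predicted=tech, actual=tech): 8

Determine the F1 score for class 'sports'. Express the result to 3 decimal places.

0.483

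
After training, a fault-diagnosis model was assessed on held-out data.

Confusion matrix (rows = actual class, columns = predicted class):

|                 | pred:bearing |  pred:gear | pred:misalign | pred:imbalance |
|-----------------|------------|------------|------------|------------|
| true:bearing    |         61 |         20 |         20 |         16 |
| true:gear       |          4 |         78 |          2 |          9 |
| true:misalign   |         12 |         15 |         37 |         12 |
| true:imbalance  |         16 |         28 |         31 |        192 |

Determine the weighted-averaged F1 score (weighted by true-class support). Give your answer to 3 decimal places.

Per-class F1 score (2·TP/(2·TP+FP+FN)):
  bearing: TP=61, FP=4+12+16=32, FN=20+20+16=56 → 122/210 = 0.5810
  gear: TP=78, FP=20+15+28=63, FN=4+2+9=15 → 156/234 = 0.6667
  misalign: TP=37, FP=20+2+31=53, FN=12+15+12=39 → 74/166 = 0.4458
  imbalance: TP=192, FP=16+9+12=37, FN=16+28+31=75 → 384/496 = 0.7742
Weighted-F1 score = Σ (supportᵢ/N)·F1 scoreᵢ with N=553: (117/553)·0.5810 + (93/553)·0.6667 + (76/553)·0.4458 + (267/553)·0.7742 = 0.670

0.670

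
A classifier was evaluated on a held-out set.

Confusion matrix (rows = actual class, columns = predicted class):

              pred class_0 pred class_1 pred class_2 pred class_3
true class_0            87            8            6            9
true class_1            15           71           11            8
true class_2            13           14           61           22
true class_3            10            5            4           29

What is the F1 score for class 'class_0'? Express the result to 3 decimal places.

Treat 'class_0' as positive and all other classes as negative.
F1 score = 2·TP/(2·TP+FP+FN).
class_0: TP=87, FP=15+13+10=38, FN=8+6+9=23 → 174/235 = 0.7404

0.740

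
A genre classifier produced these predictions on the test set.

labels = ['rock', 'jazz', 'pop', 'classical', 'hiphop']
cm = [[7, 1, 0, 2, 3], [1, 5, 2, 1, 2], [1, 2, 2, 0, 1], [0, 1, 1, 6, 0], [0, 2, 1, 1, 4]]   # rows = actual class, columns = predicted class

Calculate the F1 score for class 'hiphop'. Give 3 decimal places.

0.444

One-vs-rest for 'hiphop': TP = diagonal; FP = other classes predicted 'hiphop'; FN = 'hiphop' predicted as other.
F1 score = 2·TP/(2·TP+FP+FN).
hiphop: TP=4, FP=3+2+1+0=6, FN=0+2+1+1=4 → 8/18 = 0.4444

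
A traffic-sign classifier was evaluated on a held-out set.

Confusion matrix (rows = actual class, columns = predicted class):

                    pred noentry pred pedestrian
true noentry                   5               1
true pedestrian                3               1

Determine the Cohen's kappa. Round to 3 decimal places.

0.091

Observed agreement pₒ = trace/N = 6/10 = 0.6000
Expected agreement pₑ = Σ (rowᵢ·colᵢ)/N² = (6·8 + 4·2)/10² = 0.5600
κ = (pₒ − pₑ)/(1 − pₑ) = (0.6000 − 0.5600)/(1 − 0.5600) = 0.091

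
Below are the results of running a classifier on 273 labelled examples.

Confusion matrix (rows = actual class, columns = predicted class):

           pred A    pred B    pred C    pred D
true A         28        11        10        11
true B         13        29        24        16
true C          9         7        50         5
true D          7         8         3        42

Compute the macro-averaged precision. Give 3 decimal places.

0.540

Per-class precision (TP/(TP+FP)):
  A: TP=28, FP=13+9+7=29 → 28/57 = 0.4912
  B: TP=29, FP=11+7+8=26 → 29/55 = 0.5273
  C: TP=50, FP=10+24+3=37 → 50/87 = 0.5747
  D: TP=42, FP=11+16+5=32 → 42/74 = 0.5676
Macro-precision = mean = (0.4912 + 0.5273 + 0.5747 + 0.5676) / 4 = 0.540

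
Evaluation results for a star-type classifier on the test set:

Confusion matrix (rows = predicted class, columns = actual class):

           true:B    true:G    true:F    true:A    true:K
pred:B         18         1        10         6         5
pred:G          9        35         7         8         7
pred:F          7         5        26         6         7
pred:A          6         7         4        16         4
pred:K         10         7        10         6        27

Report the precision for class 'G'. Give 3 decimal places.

0.530

One-vs-rest for 'G': TP = diagonal; FP = other classes predicted 'G'; FN = 'G' predicted as other.
precision = TP/(TP+FP).
G: TP=35, FP=9+7+8+7=31 → 35/66 = 0.5303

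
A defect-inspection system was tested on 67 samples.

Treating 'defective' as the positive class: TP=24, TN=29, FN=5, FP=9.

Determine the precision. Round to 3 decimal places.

Precision = TP/(TP+FP) = 24/(24+9) = 24/33 = 0.727

0.727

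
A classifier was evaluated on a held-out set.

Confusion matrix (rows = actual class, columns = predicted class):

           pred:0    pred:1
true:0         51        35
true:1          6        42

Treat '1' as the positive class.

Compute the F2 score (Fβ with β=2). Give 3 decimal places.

Fβ = (1+β²)·TP / ((1+β²)·TP + β²·FN + FP), with β²=4
= 5·42 / (5·42 + 4·6 + 35) = 0.781

0.781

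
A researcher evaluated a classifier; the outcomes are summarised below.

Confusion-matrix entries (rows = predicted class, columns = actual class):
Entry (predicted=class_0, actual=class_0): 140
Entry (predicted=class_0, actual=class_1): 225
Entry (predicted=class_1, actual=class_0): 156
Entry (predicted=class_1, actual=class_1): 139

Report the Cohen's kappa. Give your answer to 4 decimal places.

-0.1421

Observed agreement pₒ = trace/N = 279/660 = 0.42273
Expected agreement pₑ = Σ (rowᵢ·colᵢ)/N² = (296·365 + 364·295)/660² = 0.49454
κ = (pₒ − pₑ)/(1 − pₑ) = (0.42273 − 0.49454)/(1 − 0.49454) = -0.1421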